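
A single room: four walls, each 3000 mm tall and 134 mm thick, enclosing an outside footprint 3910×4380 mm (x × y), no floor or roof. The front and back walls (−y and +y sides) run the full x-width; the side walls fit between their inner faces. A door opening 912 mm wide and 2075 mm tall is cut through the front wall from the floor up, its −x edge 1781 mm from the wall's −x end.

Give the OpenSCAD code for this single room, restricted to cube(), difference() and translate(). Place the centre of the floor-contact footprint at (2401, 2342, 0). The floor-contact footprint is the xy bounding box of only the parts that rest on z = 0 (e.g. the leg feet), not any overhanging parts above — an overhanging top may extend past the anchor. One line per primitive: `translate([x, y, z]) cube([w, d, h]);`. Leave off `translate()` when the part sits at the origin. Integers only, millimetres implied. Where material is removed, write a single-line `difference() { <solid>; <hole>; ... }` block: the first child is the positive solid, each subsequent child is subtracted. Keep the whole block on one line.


difference() { translate([446, 152, 0]) cube([3910, 134, 3000]); translate([2227, 152, 0]) cube([912, 134, 2075]); }
translate([446, 4398, 0]) cube([3910, 134, 3000]);
translate([446, 286, 0]) cube([134, 4112, 3000]);
translate([4222, 286, 0]) cube([134, 4112, 3000]);


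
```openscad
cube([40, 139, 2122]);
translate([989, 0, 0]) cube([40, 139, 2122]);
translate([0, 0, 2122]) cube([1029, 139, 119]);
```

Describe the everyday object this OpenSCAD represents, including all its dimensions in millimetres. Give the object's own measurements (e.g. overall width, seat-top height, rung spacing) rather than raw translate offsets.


A door frame. The clear opening is 949 mm wide and 2122 mm high. Two 40 mm wide jambs, 139 mm deep, stand either side of the opening from the floor to the top of the opening. A 119 mm thick head sits across the top of both jambs, spanning the full outside width of the frame.


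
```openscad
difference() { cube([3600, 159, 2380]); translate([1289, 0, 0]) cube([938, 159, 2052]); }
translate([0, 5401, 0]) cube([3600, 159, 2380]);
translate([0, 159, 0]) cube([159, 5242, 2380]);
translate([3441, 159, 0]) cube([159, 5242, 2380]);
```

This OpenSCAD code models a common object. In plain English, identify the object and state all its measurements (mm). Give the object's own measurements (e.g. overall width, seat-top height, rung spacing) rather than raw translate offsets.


A single room: four walls, each 2380 mm tall and 159 mm thick, enclosing an outside footprint 3600×5560 mm (x × y), no floor or roof. The front and back walls (−y and +y sides) run the full x-width; the side walls fit between their inner faces. A door opening 938 mm wide and 2052 mm tall is cut through the front wall from the floor up, its −x edge 1289 mm from the wall's −x end.


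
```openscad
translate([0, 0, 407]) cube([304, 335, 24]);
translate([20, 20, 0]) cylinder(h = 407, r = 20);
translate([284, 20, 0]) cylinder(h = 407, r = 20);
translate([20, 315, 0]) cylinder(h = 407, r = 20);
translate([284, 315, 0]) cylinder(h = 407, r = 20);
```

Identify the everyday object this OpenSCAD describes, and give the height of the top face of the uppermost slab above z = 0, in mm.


A stool. The seat height is 431 mm.

A 304×335×24 slab at z = 407 on four corner cylinders — a stool. The seat top is 407 + 24 = 431 mm.


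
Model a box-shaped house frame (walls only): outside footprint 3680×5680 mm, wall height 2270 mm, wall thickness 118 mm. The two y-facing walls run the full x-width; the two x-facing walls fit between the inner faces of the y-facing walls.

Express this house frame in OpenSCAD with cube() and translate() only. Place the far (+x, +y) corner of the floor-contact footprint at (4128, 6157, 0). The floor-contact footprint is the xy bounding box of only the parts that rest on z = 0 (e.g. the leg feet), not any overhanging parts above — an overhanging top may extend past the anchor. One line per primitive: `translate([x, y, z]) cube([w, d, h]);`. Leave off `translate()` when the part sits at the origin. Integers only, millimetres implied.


translate([448, 477, 0]) cube([3680, 118, 2270]);
translate([448, 6039, 0]) cube([3680, 118, 2270]);
translate([448, 595, 0]) cube([118, 5444, 2270]);
translate([4010, 595, 0]) cube([118, 5444, 2270]);


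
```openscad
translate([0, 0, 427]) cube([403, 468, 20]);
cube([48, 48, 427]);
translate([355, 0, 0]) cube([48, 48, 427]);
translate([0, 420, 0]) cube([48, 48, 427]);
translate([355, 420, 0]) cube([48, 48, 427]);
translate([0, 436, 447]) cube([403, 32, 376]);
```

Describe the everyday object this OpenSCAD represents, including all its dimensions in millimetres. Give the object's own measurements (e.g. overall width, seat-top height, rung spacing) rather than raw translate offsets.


A chair. The seat is a 403×468×20 mm slab with its top at z = 447 mm, on four 48×48 mm corner legs (flush with the seat edges, standing on z = 0). A flat backrest 32 mm thick, 376 mm tall, spans the full seat width and rises from the seat top along its +y edge, rear face flush with the rear of the seat.


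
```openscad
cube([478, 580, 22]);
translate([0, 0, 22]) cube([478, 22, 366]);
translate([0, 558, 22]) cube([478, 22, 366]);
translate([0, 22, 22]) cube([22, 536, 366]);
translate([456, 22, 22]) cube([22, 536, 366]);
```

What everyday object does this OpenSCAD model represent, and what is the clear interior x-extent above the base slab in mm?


An open box. The internal width is 434 mm.

A 478×580 base slab with four walls standing on it — an open box. The base is 478 mm wide and the walls are 22 mm thick, so the internal width is 478 − 2 × 22 = 434 mm.


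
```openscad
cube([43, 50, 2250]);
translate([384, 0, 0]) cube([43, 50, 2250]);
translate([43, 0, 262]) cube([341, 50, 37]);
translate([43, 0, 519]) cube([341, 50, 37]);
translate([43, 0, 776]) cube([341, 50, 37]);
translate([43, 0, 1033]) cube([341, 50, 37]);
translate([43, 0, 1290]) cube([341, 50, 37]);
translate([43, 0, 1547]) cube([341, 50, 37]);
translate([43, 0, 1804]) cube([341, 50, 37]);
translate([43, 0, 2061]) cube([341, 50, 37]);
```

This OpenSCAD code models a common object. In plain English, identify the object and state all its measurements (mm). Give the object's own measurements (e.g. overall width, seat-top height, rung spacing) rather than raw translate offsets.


A straight ladder. Two 43×50 mm vertical rails, 2250 mm tall, stand 427 mm apart (outside-to-outside) with their front faces coplanar on the −y side. 8 rungs, each 50 mm deep and 37 mm tall, span between the inner faces of the rails, front faces flush with the rails. The lowest rung's underside is at z = 262 mm and rungs are spaced 257 mm apart (underside to underside).


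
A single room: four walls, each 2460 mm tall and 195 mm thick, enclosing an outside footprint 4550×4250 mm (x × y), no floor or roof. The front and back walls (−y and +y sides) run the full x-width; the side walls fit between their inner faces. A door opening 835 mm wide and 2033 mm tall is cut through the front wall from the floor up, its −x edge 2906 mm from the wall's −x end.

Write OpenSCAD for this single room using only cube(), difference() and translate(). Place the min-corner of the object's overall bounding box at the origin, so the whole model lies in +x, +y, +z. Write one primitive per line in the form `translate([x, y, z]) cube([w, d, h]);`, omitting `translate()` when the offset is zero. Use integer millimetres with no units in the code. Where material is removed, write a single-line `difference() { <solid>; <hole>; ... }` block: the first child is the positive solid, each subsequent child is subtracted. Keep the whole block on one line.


difference() { cube([4550, 195, 2460]); translate([2906, 0, 0]) cube([835, 195, 2033]); }
translate([0, 4055, 0]) cube([4550, 195, 2460]);
translate([0, 195, 0]) cube([195, 3860, 2460]);
translate([4355, 195, 0]) cube([195, 3860, 2460]);


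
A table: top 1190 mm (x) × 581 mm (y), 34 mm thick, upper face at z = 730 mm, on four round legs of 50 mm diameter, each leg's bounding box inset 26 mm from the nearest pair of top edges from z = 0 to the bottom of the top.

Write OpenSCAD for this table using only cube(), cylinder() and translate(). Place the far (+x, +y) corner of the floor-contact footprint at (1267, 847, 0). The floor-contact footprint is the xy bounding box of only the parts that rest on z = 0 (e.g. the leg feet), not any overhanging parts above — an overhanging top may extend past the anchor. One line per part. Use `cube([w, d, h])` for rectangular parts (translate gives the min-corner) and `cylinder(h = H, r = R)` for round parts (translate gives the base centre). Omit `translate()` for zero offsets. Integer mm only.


translate([103, 292, 696]) cube([1190, 581, 34]);
translate([154, 343, 0]) cylinder(h = 696, r = 25);
translate([1242, 343, 0]) cylinder(h = 696, r = 25);
translate([154, 822, 0]) cylinder(h = 696, r = 25);
translate([1242, 822, 0]) cylinder(h = 696, r = 25);


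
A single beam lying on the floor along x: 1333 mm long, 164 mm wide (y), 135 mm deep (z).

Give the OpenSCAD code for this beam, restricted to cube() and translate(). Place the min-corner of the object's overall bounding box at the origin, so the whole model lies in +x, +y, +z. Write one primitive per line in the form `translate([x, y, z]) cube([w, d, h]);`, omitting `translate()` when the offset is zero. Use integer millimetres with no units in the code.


cube([1333, 164, 135]);


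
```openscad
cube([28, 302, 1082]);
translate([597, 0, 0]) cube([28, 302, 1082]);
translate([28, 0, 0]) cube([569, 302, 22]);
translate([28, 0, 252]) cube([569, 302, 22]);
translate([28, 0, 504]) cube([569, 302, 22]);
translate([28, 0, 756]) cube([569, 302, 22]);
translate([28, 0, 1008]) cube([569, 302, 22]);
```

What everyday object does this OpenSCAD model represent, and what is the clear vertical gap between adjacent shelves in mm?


A bookshelf. The clear shelf gap is 230 mm.

Two tall side panels with 5 horizontal boards between them — a bookshelf. The first two shelf undersides are at z = 0 and z = 252; with shelf thickness 22, the clear gap is 252 − 0 − 22 = 230 mm.


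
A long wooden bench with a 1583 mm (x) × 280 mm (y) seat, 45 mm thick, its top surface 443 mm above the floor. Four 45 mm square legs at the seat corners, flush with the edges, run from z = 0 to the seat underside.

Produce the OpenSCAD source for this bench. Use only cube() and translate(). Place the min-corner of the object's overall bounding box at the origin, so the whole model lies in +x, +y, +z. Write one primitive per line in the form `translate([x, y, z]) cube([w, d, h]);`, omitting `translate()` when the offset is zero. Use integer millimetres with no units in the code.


// leg_h = 443 − 45 = 398
translate([0, 0, 398]) cube([1583, 280, 45]);
cube([45, 45, 398]);
translate([0, 235, 0]) cube([45, 45, 398]);
translate([1538, 0, 0]) cube([45, 45, 398]);
translate([1538, 235, 0]) cube([45, 45, 398]);


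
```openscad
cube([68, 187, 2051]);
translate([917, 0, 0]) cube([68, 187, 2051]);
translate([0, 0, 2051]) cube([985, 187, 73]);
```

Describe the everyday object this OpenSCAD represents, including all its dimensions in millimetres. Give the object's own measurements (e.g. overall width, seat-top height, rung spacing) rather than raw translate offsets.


A door frame. The clear opening is 849 mm wide and 2051 mm high. Two 68 mm wide jambs, 187 mm deep, stand either side of the opening from the floor to the top of the opening. A 73 mm thick head sits across the top of both jambs, spanning the full outside width of the frame.


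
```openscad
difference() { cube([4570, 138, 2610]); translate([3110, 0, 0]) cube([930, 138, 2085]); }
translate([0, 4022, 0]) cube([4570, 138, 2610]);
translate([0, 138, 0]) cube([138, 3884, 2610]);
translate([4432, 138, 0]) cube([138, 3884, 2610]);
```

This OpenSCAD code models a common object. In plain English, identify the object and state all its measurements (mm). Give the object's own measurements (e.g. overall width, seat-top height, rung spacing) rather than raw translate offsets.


A single room: four walls, each 2610 mm tall and 138 mm thick, enclosing an outside footprint 4570×4160 mm (x × y), no floor or roof. The front and back walls (−y and +y sides) run the full x-width; the side walls fit between their inner faces. A door opening 930 mm wide and 2085 mm tall is cut through the front wall from the floor up, its −x edge 3110 mm from the wall's −x end.


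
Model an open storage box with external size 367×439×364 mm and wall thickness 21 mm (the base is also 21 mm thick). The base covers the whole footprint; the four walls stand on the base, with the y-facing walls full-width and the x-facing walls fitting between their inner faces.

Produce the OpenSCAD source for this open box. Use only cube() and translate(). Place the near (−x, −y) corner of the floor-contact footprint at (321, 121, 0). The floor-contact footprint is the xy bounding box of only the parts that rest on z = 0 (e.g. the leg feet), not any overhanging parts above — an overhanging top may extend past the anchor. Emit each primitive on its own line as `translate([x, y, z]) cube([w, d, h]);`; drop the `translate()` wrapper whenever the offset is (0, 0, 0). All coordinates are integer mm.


translate([321, 121, 0]) cube([367, 439, 21]);
translate([321, 121, 21]) cube([367, 21, 343]);
translate([321, 539, 21]) cube([367, 21, 343]);
translate([321, 142, 21]) cube([21, 397, 343]);
translate([667, 142, 21]) cube([21, 397, 343]);


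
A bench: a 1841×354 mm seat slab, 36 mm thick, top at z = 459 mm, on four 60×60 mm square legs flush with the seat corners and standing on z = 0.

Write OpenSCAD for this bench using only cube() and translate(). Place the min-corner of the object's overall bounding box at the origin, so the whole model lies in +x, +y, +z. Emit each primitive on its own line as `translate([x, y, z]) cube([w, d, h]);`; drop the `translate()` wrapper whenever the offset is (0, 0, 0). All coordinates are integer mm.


translate([0, 0, 423]) cube([1841, 354, 36]);
cube([60, 60, 423]);
translate([0, 294, 0]) cube([60, 60, 423]);
translate([1781, 0, 0]) cube([60, 60, 423]);
translate([1781, 294, 0]) cube([60, 60, 423]);


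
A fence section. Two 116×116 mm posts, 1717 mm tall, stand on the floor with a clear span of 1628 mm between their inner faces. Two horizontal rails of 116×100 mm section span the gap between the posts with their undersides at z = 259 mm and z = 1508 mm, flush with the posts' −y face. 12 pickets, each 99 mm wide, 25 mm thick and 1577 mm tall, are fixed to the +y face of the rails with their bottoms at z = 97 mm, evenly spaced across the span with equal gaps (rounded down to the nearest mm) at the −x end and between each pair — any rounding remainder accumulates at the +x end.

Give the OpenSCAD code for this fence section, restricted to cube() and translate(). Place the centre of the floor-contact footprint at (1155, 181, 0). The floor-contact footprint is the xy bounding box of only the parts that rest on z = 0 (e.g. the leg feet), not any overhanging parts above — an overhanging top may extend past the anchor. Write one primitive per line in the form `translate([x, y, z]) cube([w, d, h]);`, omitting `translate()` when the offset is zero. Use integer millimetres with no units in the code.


translate([225, 123, 0]) cube([116, 116, 1717]);
translate([1969, 123, 0]) cube([116, 116, 1717]);
translate([341, 123, 259]) cube([1628, 116, 100]);
translate([341, 123, 1508]) cube([1628, 116, 100]);
translate([374, 239, 97]) cube([99, 25, 1577]);
translate([506, 239, 97]) cube([99, 25, 1577]);
translate([638, 239, 97]) cube([99, 25, 1577]);
translate([770, 239, 97]) cube([99, 25, 1577]);
translate([902, 239, 97]) cube([99, 25, 1577]);
translate([1034, 239, 97]) cube([99, 25, 1577]);
translate([1166, 239, 97]) cube([99, 25, 1577]);
translate([1298, 239, 97]) cube([99, 25, 1577]);
translate([1430, 239, 97]) cube([99, 25, 1577]);
translate([1562, 239, 97]) cube([99, 25, 1577]);
translate([1694, 239, 97]) cube([99, 25, 1577]);
translate([1826, 239, 97]) cube([99, 25, 1577]);


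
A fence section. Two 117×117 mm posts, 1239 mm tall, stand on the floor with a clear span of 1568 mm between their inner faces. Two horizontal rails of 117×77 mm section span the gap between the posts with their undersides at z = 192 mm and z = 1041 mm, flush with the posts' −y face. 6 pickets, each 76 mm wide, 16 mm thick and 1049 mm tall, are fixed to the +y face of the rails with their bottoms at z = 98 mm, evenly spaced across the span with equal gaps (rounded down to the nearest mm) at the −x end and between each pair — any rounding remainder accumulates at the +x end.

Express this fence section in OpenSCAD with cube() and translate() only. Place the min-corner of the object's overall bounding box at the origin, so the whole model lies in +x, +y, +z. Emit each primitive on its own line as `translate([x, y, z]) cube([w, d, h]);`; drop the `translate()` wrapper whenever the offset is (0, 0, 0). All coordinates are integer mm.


cube([117, 117, 1239]);
translate([1685, 0, 0]) cube([117, 117, 1239]);
translate([117, 0, 192]) cube([1568, 117, 77]);
translate([117, 0, 1041]) cube([1568, 117, 77]);
translate([275, 117, 98]) cube([76, 16, 1049]);
translate([509, 117, 98]) cube([76, 16, 1049]);
translate([743, 117, 98]) cube([76, 16, 1049]);
translate([977, 117, 98]) cube([76, 16, 1049]);
translate([1211, 117, 98]) cube([76, 16, 1049]);
translate([1445, 117, 98]) cube([76, 16, 1049]);


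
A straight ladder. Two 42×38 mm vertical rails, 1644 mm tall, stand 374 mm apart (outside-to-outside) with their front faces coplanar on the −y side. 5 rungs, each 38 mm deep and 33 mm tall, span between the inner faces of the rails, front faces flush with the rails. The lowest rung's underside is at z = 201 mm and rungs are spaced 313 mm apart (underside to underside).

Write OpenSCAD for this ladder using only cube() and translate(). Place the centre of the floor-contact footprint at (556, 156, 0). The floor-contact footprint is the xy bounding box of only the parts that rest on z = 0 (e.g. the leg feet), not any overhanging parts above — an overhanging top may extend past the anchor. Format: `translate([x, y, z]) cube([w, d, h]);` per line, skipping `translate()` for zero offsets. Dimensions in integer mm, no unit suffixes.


translate([369, 137, 0]) cube([42, 38, 1644]);
translate([701, 137, 0]) cube([42, 38, 1644]);
translate([411, 137, 201]) cube([290, 38, 33]);
translate([411, 137, 514]) cube([290, 38, 33]);
translate([411, 137, 827]) cube([290, 38, 33]);
translate([411, 137, 1140]) cube([290, 38, 33]);
translate([411, 137, 1453]) cube([290, 38, 33]);


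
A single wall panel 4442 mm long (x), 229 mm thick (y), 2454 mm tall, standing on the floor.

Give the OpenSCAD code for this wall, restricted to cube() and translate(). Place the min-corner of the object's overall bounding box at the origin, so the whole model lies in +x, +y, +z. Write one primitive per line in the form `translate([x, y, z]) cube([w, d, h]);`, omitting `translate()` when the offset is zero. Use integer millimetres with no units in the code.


cube([4442, 229, 2454]);


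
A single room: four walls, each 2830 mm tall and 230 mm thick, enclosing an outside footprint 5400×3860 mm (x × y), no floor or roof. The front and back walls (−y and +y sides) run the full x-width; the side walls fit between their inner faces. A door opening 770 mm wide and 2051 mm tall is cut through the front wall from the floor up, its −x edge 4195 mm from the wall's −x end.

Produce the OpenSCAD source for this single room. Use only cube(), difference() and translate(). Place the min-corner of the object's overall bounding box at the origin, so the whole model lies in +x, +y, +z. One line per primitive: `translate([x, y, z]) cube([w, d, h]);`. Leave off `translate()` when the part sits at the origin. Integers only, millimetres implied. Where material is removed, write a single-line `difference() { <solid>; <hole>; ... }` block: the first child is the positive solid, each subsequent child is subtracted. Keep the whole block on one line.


difference() { cube([5400, 230, 2830]); translate([4195, 0, 0]) cube([770, 230, 2051]); }
translate([0, 3630, 0]) cube([5400, 230, 2830]);
translate([0, 230, 0]) cube([230, 3400, 2830]);
translate([5170, 230, 0]) cube([230, 3400, 2830]);


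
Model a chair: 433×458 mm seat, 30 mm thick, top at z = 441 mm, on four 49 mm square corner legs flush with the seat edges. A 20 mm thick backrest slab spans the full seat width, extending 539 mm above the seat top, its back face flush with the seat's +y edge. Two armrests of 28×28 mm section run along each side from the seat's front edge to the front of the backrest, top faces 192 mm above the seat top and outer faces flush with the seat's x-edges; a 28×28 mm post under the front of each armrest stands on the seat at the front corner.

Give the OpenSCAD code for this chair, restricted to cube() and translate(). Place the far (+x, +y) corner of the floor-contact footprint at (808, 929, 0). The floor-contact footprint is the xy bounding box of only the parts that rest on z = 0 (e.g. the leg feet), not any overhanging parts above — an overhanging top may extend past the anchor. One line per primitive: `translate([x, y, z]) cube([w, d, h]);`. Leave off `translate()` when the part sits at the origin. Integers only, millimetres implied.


translate([375, 471, 411]) cube([433, 458, 30]);
translate([375, 471, 0]) cube([49, 49, 411]);
translate([759, 471, 0]) cube([49, 49, 411]);
translate([375, 880, 0]) cube([49, 49, 411]);
translate([759, 880, 0]) cube([49, 49, 411]);
translate([375, 909, 441]) cube([433, 20, 539]);
translate([375, 471, 605]) cube([28, 438, 28]);
translate([780, 471, 605]) cube([28, 438, 28]);
translate([375, 471, 441]) cube([28, 28, 164]);
translate([780, 471, 441]) cube([28, 28, 164]);


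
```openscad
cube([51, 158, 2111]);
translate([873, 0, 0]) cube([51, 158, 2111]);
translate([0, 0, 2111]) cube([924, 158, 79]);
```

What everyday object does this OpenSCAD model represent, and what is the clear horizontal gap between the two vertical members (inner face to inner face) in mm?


A door frame. The clear opening width is 822 mm.

Two 2111 mm tall posts with a header on top — a door frame. The left jamb is 51 mm wide at x = 0; the right jamb starts at x = 873. The clear opening is 873 − 51 = 822 mm.


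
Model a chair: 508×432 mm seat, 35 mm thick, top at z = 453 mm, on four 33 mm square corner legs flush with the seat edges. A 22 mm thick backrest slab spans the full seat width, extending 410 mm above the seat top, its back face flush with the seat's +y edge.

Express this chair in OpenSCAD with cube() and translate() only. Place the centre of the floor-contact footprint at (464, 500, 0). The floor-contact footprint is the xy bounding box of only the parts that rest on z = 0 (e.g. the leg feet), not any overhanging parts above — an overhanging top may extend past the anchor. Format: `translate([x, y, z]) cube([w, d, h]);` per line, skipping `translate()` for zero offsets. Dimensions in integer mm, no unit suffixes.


translate([210, 284, 418]) cube([508, 432, 35]);
translate([210, 284, 0]) cube([33, 33, 418]);
translate([685, 284, 0]) cube([33, 33, 418]);
translate([210, 683, 0]) cube([33, 33, 418]);
translate([685, 683, 0]) cube([33, 33, 418]);
translate([210, 694, 453]) cube([508, 22, 410]);


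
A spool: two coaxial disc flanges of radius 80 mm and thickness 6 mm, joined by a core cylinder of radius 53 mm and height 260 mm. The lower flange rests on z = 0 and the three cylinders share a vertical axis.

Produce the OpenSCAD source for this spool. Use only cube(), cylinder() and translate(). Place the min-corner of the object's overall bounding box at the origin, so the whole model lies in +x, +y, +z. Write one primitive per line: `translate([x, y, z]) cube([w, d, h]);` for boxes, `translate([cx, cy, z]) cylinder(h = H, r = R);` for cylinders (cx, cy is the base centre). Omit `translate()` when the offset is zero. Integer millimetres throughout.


translate([80, 80, 0]) cylinder(h = 6, r = 80);
translate([80, 80, 6]) cylinder(h = 260, r = 53);
translate([80, 80, 266]) cylinder(h = 6, r = 80);


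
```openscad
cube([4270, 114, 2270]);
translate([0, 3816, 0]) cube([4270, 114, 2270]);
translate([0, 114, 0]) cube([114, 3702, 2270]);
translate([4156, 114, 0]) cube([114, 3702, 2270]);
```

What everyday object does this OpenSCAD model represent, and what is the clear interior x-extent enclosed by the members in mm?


A house (or room) frame. The interior width is 4042 mm.

Four 2270 mm walls enclosing a rectangle with no floor or roof — a room or house frame. Outside width is 4270 mm and wall thickness is 114 mm, so the interior width is 4270 − 2 × 114 = 4042 mm.


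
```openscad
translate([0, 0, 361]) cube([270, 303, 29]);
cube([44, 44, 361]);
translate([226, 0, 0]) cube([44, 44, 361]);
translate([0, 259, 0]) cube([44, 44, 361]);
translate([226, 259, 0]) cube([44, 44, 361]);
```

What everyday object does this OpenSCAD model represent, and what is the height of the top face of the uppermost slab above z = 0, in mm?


A stool. The seat height is 390 mm.

A 270×303×29 slab at z = 361 on four corner posts — a stool. The seat top is 361 + 29 = 390 mm.


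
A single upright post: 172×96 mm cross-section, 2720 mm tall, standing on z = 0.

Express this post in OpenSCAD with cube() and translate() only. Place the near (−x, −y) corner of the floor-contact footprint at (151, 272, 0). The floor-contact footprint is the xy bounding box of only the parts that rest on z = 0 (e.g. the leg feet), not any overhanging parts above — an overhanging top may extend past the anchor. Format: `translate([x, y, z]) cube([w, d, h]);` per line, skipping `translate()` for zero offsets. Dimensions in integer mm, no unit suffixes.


translate([151, 272, 0]) cube([172, 96, 2720]);


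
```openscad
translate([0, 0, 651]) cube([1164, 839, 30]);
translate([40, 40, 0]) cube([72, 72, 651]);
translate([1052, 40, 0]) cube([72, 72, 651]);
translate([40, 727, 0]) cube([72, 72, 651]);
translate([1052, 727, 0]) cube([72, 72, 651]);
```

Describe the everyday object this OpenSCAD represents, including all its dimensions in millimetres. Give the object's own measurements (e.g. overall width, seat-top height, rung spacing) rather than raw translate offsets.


A rectangular dining table. The top is 1164×839×30 mm with its upper surface at z = 681 mm. It stands on four 72×72 mm square legs, each inset 40 mm from the nearest pair of top edges, running from the floor to the underside of the top.


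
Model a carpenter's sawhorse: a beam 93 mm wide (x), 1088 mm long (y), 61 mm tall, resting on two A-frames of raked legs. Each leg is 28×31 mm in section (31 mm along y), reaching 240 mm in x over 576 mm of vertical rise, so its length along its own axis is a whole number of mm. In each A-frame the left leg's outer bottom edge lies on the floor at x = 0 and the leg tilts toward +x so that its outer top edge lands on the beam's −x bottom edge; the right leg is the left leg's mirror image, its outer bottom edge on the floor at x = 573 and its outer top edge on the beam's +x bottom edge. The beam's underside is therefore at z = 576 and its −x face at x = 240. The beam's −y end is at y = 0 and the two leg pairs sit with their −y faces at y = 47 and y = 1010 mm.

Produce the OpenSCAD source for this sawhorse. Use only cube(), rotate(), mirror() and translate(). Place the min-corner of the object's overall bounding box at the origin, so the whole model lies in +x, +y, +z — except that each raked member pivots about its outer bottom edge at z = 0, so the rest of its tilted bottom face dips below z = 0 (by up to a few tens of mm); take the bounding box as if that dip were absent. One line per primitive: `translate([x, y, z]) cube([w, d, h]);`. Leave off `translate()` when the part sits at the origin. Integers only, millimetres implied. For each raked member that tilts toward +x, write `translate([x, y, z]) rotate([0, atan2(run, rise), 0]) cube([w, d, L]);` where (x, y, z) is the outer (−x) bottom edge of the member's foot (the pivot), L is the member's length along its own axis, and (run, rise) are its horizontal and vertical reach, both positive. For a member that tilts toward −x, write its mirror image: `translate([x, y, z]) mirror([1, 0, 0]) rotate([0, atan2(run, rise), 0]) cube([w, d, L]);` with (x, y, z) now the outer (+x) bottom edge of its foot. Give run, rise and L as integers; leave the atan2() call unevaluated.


translate([240, 0, 576]) cube([93, 1088, 61]);
translate([0, 47, 0]) rotate([0, atan2(240, 576), 0]) cube([28, 31, 624]);
translate([573, 47, 0]) mirror([1, 0, 0]) rotate([0, atan2(240, 576), 0]) cube([28, 31, 624]);
translate([0, 1010, 0]) rotate([0, atan2(240, 576), 0]) cube([28, 31, 624]);
translate([573, 1010, 0]) mirror([1, 0, 0]) rotate([0, atan2(240, 576), 0]) cube([28, 31, 624]);


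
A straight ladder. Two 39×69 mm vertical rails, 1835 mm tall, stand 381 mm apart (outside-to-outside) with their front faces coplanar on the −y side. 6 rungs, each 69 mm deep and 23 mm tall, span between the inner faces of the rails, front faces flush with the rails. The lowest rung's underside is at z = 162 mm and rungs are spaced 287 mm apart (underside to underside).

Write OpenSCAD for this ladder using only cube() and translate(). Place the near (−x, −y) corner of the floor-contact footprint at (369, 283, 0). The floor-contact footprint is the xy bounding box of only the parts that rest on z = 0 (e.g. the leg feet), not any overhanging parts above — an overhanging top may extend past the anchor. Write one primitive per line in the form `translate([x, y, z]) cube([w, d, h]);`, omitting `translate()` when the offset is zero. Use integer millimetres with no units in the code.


// rung span = 381 - 2*39 = 303
// rung[k] z = 162 + k*287
translate([369, 283, 0]) cube([39, 69, 1835]);
translate([711, 283, 0]) cube([39, 69, 1835]);
translate([408, 283, 162]) cube([303, 69, 23]);
translate([408, 283, 449]) cube([303, 69, 23]);
translate([408, 283, 736]) cube([303, 69, 23]);
translate([408, 283, 1023]) cube([303, 69, 23]);
translate([408, 283, 1310]) cube([303, 69, 23]);
translate([408, 283, 1597]) cube([303, 69, 23]);


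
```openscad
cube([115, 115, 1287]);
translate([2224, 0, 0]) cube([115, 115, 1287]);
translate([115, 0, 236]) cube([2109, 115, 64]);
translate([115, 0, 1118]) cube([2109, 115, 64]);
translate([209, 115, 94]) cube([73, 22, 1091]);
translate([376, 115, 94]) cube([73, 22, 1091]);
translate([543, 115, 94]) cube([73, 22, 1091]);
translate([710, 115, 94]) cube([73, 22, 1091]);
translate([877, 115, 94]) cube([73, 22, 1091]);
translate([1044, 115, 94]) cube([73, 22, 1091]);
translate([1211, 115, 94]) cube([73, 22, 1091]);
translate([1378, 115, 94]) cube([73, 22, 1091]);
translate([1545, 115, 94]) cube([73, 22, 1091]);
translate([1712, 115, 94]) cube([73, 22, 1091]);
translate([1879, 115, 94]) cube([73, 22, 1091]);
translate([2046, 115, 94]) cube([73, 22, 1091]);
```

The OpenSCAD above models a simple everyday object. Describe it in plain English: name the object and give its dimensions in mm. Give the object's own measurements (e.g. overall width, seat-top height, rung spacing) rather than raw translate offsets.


A fence section. Two 115×115 mm posts, 1287 mm tall, stand on the floor with a clear span of 2109 mm between their inner faces. Two horizontal rails of 115×64 mm section span the gap between the posts with their undersides at z = 236 mm and z = 1118 mm, flush with the posts' −y face. 12 pickets, each 73 mm wide, 22 mm thick and 1091 mm tall, are fixed to the +y face of the rails with their bottoms at z = 94 mm, spaced across the span with a 94 mm gap after the −x post and between neighbouring pickets, with 105 mm left before the +x post.


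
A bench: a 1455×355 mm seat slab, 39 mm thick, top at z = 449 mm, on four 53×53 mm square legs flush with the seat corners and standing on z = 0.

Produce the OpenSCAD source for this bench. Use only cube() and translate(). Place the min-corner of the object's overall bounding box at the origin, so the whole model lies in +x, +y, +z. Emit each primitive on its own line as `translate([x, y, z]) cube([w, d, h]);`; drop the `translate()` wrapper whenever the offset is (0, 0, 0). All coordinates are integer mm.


translate([0, 0, 410]) cube([1455, 355, 39]);
cube([53, 53, 410]);
translate([0, 302, 0]) cube([53, 53, 410]);
translate([1402, 0, 0]) cube([53, 53, 410]);
translate([1402, 302, 0]) cube([53, 53, 410]);


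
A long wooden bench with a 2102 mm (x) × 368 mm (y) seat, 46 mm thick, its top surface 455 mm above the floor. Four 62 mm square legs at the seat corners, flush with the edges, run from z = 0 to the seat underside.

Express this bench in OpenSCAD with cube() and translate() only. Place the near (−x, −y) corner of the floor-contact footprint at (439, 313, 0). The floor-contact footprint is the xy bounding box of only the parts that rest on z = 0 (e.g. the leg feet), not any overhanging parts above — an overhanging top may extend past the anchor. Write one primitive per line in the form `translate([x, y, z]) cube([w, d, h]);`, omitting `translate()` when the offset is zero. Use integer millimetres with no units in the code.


// leg_h = 455 − 46 = 409
translate([439, 313, 409]) cube([2102, 368, 46]);
translate([439, 313, 0]) cube([62, 62, 409]);
translate([439, 619, 0]) cube([62, 62, 409]);
translate([2479, 313, 0]) cube([62, 62, 409]);
translate([2479, 619, 0]) cube([62, 62, 409]);


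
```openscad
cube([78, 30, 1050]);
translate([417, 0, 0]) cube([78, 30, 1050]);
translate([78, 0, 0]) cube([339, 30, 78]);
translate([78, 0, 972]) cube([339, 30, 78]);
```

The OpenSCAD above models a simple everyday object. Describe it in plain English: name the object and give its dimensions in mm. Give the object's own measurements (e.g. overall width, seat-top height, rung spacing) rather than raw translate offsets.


A rectangular picture frame lying in the x–z plane (depth along y). The opening is 339 mm wide (x) by 894 mm tall (z), surrounded by a border 78 mm wide on all four sides. The frame is 30 mm deep and is made of two full-height vertical stiles with two horizontal rails fitted between them.


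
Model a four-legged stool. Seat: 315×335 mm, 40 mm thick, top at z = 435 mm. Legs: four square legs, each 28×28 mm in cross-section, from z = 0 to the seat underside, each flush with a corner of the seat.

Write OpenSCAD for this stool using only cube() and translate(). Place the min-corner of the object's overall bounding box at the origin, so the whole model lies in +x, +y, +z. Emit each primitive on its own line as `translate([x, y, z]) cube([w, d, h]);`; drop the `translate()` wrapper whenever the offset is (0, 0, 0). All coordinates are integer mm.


translate([0, 0, 395]) cube([315, 335, 40]);
cube([28, 28, 395]);
translate([287, 0, 0]) cube([28, 28, 395]);
translate([0, 307, 0]) cube([28, 28, 395]);
translate([287, 307, 0]) cube([28, 28, 395]);


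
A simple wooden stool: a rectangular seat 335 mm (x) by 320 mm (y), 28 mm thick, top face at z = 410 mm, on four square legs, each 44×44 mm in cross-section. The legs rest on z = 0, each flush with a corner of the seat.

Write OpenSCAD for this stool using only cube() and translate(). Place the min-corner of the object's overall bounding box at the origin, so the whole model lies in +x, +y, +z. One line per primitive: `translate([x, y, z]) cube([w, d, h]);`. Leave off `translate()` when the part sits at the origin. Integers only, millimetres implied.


// leg_h = 410 - 28 = 382
translate([0, 0, 382]) cube([335, 320, 28]);
cube([44, 44, 382]);
translate([291, 0, 0]) cube([44, 44, 382]);
translate([0, 276, 0]) cube([44, 44, 382]);
translate([291, 276, 0]) cube([44, 44, 382]);


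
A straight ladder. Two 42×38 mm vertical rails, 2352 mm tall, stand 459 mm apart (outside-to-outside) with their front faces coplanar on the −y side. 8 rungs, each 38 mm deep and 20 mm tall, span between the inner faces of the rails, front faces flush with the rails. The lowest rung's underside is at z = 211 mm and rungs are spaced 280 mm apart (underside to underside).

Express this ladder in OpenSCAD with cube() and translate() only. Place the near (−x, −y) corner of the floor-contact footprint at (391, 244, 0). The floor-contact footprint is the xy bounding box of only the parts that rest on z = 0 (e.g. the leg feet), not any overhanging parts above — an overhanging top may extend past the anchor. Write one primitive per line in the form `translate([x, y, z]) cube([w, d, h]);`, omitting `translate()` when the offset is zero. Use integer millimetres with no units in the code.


// rung span = 459 - 2*42 = 375
// rung[k] z = 211 + k*280
translate([391, 244, 0]) cube([42, 38, 2352]);
translate([808, 244, 0]) cube([42, 38, 2352]);
translate([433, 244, 211]) cube([375, 38, 20]);
translate([433, 244, 491]) cube([375, 38, 20]);
translate([433, 244, 771]) cube([375, 38, 20]);
translate([433, 244, 1051]) cube([375, 38, 20]);
translate([433, 244, 1331]) cube([375, 38, 20]);
translate([433, 244, 1611]) cube([375, 38, 20]);
translate([433, 244, 1891]) cube([375, 38, 20]);
translate([433, 244, 2171]) cube([375, 38, 20]);


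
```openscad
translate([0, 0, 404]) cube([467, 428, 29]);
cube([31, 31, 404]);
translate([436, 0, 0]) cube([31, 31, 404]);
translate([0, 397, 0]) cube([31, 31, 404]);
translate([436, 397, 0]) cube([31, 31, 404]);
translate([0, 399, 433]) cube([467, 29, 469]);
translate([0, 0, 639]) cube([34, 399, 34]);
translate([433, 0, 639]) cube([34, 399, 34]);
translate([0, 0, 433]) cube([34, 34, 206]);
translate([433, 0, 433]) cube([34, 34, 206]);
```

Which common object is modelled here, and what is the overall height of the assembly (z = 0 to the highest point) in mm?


A chair. The overall height is 902 mm.

A slab on four corner posts with a tall panel at the back — a chair. The seat slab sits at z = 404 with thickness 29, and the 469 mm backrest starts at the seat top, so the overall height is 404 + 29 + 469 = 902 mm.


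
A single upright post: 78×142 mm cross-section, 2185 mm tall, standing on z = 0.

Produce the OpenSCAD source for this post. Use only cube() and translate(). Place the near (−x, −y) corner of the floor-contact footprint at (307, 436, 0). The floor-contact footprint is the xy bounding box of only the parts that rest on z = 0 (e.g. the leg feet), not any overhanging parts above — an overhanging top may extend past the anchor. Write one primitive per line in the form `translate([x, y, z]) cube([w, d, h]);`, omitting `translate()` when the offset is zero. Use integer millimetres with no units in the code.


translate([307, 436, 0]) cube([78, 142, 2185]);


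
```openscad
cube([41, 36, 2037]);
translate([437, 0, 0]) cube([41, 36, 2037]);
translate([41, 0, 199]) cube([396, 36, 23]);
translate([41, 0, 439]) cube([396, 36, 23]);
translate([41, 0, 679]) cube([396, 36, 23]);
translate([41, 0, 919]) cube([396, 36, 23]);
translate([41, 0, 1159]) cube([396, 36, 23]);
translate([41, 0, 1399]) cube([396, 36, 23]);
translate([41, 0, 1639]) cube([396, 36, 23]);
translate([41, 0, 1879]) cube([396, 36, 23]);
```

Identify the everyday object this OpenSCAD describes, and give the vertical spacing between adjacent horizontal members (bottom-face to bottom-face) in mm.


A ladder. The rung spacing is 240 mm.

Two tall 41×36 posts with 8 short bars between them — a ladder. Adjacent rungs sit at z = 199 and z = 439, so the spacing is 439 − 199 = 240 mm.


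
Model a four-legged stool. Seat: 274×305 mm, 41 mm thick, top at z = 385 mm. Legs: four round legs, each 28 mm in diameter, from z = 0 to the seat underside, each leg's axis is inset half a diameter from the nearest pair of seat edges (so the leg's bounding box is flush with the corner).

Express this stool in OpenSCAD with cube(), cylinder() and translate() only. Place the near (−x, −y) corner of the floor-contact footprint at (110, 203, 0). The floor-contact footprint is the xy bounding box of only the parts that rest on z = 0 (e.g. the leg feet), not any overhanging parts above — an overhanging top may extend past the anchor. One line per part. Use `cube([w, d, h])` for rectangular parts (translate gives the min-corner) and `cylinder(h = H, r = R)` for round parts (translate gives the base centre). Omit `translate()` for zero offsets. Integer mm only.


translate([110, 203, 344]) cube([274, 305, 41]);
translate([124, 217, 0]) cylinder(h = 344, r = 14);
translate([370, 217, 0]) cylinder(h = 344, r = 14);
translate([124, 494, 0]) cylinder(h = 344, r = 14);
translate([370, 494, 0]) cylinder(h = 344, r = 14);
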